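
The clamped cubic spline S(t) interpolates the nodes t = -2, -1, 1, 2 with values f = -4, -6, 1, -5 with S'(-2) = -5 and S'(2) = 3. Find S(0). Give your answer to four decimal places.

Put m_i = S'' at the i-th knot. Here h = (1, 2, 1) and Δ = (-2, 7/2, -6), so the interior equations h_(i-1)·m_(i-1) + 2(h_(i-1)+h_i)·m_i + h_i·m_(i+1) = 6(Δ_i − Δ_(i-1)) read
  1·m_0 + 6·m_1 + 2·m_2 = 6(Δ_1 - Δ_0) = 33
  2·m_1 + 6·m_2 + 1·m_3 = 6(Δ_2 - Δ_1) = -57
Clamped end conditions give two more equations: 2h_0·m_0 + h_0·m_1 = 6(Δ_0 - S'(-2)) = 18 and h_2·m_2 + 2h_2·m_3 = 6(S'(2) - Δ_2) = 54.
Hence m_0 = 23/7, m_1 = 80/7, m_2 = -136/7, m_3 = 257/7.
On [-1, 1], S(t) = -6 + 33/14·(t + 1) + 40/7·(t + 1)² - 18/7·(t + 1)³.
With (t + 1) = 1: S(0) = -1/2.

-0.5000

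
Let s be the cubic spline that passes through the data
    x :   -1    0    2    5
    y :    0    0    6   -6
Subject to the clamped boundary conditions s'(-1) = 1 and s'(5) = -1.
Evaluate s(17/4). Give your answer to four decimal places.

With M_i denoting the second derivative at x_i, h_i = 1, 2, 3, and Δ_i = (y_(i+1) − y_i)/h_i = 0, 3, -4:
  1·M_0 + 6·M_1 + 2·M_2 = 6(Δ_1 - Δ_0) = 18
  2·M_1 + 10·M_2 + 3·M_3 = 6(Δ_2 - Δ_1) = -42
Clamped end conditions give two more equations: 2h_0·M_0 + h_0·M_1 = 6(Δ_0 - s'(-1)) = -6 and h_2·M_2 + 2h_2·M_3 = 6(s'(5) - Δ_2) = 18.
Hence M_0 = -358/57, M_1 = 374/57, M_2 = -430/57, M_3 = 386/57.
On [2, 5], s(x) = 6 + 3/19·(x - 2) - 215/57·(x - 2)² + 136/171·(x - 2)³.
With (x - 2) = 9/4: s(17/4) = -1119/304.

-3.6809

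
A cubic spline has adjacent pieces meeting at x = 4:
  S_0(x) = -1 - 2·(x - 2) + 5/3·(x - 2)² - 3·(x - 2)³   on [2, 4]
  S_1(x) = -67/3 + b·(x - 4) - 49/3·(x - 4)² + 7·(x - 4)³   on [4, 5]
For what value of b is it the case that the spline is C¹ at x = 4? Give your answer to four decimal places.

-31.3333

S_0'(x) = -2 + 10/3·(x - 2) - 9·(x - 2)², so S_0'(4) = -94/3. On the right, S_1'(4) = b, so b = -94/3.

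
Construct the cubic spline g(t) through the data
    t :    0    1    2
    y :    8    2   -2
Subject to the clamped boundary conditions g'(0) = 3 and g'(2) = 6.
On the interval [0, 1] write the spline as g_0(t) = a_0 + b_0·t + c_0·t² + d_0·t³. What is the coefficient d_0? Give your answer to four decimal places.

Put M_i = g'' at the i-th knot. Here h = (1, 1) and Δ = (-6, -4), so the interior equations h_(i-1)·M_(i-1) + 2(h_(i-1)+h_i)·M_i + h_i·M_(i+1) = 6(Δ_i − Δ_(i-1)) read
  1·M_0 + 4·M_1 + 1·M_2 = 6(Δ_1 - Δ_0) = 12
Clamped end conditions give two more equations: 2h_0·M_0 + h_0·M_1 = 6(Δ_0 - g'(0)) = -54 and h_1·M_1 + 2h_1·M_2 = 6(g'(2) - Δ_1) = 60.
Solving: M_0 = -57/2, M_1 = 3, M_2 = 57/2.
On [0, 1], with g_0(t) = a_0 + b_0·t + c_0·t² + d_0·t³: c_0 = M_0/2 = -57/4, d_0 = (M_1 - M_0)/(6h_0) = 21/4, b_0 = Δ_0 - h_0(2M_0 + M_1)/6 = 3.

5.2500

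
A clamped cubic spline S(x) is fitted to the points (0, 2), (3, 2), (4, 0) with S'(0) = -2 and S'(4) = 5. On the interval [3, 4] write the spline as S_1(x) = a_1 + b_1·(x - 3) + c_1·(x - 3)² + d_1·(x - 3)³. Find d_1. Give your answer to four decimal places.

Put σ_i = S'' at the i-th knot. Here h = (3, 1) and Δ = (0, -2), so the interior equations h_(i-1)·σ_(i-1) + 2(h_(i-1)+h_i)·σ_i + h_i·σ_(i+1) = 6(Δ_i − Δ_(i-1)) read
  3·σ_0 + 8·σ_1 + 1·σ_2 = 6(Δ_1 - Δ_0) = -12
Clamped end conditions give two more equations: 2h_0·σ_0 + h_0·σ_1 = 6(Δ_0 - S'(0)) = 12 and h_1·σ_1 + 2h_1·σ_2 = 6(S'(4) - Δ_1) = 42.
Solving: σ_0 = 21/4, σ_1 = -13/2, σ_2 = 97/4.
On [3, 4], with S_1(x) = a_1 + b_1·(x - 3) + c_1·(x - 3)² + d_1·(x - 3)³: c_1 = σ_1/2 = -13/4, d_1 = (σ_2 - σ_1)/(6h_1) = 41/8, b_1 = Δ_1 - h_1(2σ_1 + σ_2)/6 = -31/8.

5.1250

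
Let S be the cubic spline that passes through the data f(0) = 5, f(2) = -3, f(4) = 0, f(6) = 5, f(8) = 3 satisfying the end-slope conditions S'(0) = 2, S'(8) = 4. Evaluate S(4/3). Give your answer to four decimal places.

0.3757

Let m_i = S''(x_i). Step sizes h_i = 2, 2, 2, 2; slopes of the chords Δ_i = (y_(i+1) - y_i)/h_i = -4, 3/2, 5/2, -1.
  2·m_0 + 8·m_1 + 2·m_2 = 6(Δ_1 - Δ_0) = 33
  2·m_1 + 8·m_2 + 2·m_3 = 6(Δ_2 - Δ_1) = 6
  2·m_2 + 8·m_3 + 2·m_4 = 6(Δ_3 - Δ_2) = -21
Clamped end conditions give two more equations: 2h_0·m_0 + h_0·m_1 = 6(Δ_0 - S'(0)) = -36 and h_3·m_3 + 2h_3·m_4 = 6(S'(8) - Δ_3) = 30.
Forward elimination and back-substitution give m_0 = -353/28, m_1 = 101/14, m_2 = 1/4, m_3 = -73/14, m_4 = 283/28.
On [0, 2], S(t) = 5 + 2·t - 353/56·t² + 185/112·t³.
With t = 4/3: S(4/3) = 71/189.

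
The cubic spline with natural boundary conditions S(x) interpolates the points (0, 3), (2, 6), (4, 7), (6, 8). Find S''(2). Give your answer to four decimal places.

-0.8000

With M_i denoting the second derivative at x_i, h_i = 2, 2, 2, and Δ_i = (y_(i+1) − y_i)/h_i = 3/2, 1/2, 1/2:
  2·M_0 + 8·M_1 + 2·M_2 = 6(Δ_1 - Δ_0) = -6
  2·M_1 + 8·M_2 + 2·M_3 = 6(Δ_2 - Δ_1) = 0
Natural end conditions: M_0 = M_3 = 0.
Solving the tridiagonal system: M_0 = 0, M_1 = -4/5, M_2 = 1/5, M_3 = 0.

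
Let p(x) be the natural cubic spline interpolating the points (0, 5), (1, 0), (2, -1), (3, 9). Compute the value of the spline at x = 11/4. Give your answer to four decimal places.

5.8750

Put M_i = p'' at the i-th knot. Here h = (1, 1, 1) and Δ = (-5, -1, 10), so the interior equations h_(i-1)·M_(i-1) + 2(h_(i-1)+h_i)·M_i + h_i·M_(i+1) = 6(Δ_i − Δ_(i-1)) read
  1·M_0 + 4·M_1 + 1·M_2 = 6(Δ_1 - Δ_0) = 24
  1·M_1 + 4·M_2 + 1·M_3 = 6(Δ_2 - Δ_1) = 66
Natural end conditions: M_0 = M_3 = 0.
Solving: M_0 = 0, M_1 = 2, M_2 = 16, M_3 = 0.
On [2, 3], p(x) = -1 + 14/3·(x - 2) + 8·(x - 2)² - 8/3·(x - 2)³.
With (x - 2) = 3/4: p(11/4) = 47/8.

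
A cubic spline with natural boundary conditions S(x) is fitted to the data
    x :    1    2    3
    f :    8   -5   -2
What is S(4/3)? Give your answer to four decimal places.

Put σ_i = S'' at the i-th knot. Here h = (1, 1) and Δ = (-13, 3), so the interior equations h_(i-1)·σ_(i-1) + 2(h_(i-1)+h_i)·σ_i + h_i·σ_(i+1) = 6(Δ_i − Δ_(i-1)) read
  1·σ_0 + 4·σ_1 + 1·σ_2 = 6(Δ_1 - Δ_0) = 96
Natural end conditions: σ_0 = σ_2 = 0.
Forward elimination and back-substitution give σ_0 = 0, σ_1 = 24, σ_2 = 0.
On [1, 2], S(x) = 8 - 17·(x - 1) + 0·(x - 1)² + 4·(x - 1)³.
With (x - 1) = 1/3: S(4/3) = 67/27.

2.4815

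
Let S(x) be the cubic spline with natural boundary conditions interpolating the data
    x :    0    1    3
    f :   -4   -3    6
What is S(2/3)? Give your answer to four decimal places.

Let σ_i = S''(x_i). Step sizes h_i = 1, 2; slopes of the chords Δ_i = (y_(i+1) - y_i)/h_i = 1, 9/2.
  1·σ_0 + 6·σ_1 + 2·σ_2 = 6(Δ_1 - Δ_0) = 21
Natural end conditions: σ_0 = σ_2 = 0.
Hence σ_0 = 0, σ_1 = 7/2, σ_2 = 0.
On [0, 1], S(x) = -4 + 5/12·x + 0·x² + 7/12·x³.
With x = 2/3: S(2/3) = -575/162.

-3.5494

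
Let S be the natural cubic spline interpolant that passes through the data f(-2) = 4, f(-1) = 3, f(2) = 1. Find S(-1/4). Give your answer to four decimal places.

Let M_i = S''(x_i). Step sizes h_i = 1, 3; slopes of the chords Δ_i = (y_(i+1) - y_i)/h_i = -1, -2/3.
  1·M_0 + 8·M_1 + 3·M_2 = 6(Δ_1 - Δ_0) = 2
Natural end conditions: M_0 = M_2 = 0.
Forward elimination and back-substitution give M_0 = 0, M_1 = 1/4, M_2 = 0.
On [-1, 2], S(t) = 3 - 11/12·(t + 1) + 1/8·(t + 1)² - 1/72·(t + 1)³.
With (t + 1) = 3/4: S(-1/4) = 1217/512.

2.3770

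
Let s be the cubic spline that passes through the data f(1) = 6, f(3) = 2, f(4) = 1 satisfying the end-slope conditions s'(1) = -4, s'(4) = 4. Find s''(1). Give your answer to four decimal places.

4.6667

With m_i denoting the second derivative at x_i, h_i = 2, 1, and Δ_i = (y_(i+1) − y_i)/h_i = -2, -1:
  2·m_0 + 6·m_1 + 1·m_2 = 6(Δ_1 - Δ_0) = 6
Clamped end conditions give two more equations: 2h_0·m_0 + h_0·m_1 = 6(Δ_0 - s'(1)) = 12 and h_1·m_1 + 2h_1·m_2 = 6(s'(4) - Δ_1) = 30.
Solving: m_0 = 14/3, m_1 = -10/3, m_2 = 50/3.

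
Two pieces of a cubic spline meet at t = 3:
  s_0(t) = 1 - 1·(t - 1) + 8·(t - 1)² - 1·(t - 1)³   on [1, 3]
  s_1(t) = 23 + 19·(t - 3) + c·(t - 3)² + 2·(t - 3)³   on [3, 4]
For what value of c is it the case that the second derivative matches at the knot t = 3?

s_0''(t) = 16 - 6·(t - 1), so s_0''(3) = 4. On the right, s_1''(3) = 2c, so c = 2.

2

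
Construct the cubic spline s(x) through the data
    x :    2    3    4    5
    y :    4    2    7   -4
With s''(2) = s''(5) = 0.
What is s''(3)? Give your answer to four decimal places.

17.6000

Write σ_i for s''(x_i). With h_i = 1, 1, 1 and divided differences Δ_i = -2, 5, -11, the continuity of s' gives the tridiagonal system
  1·σ_0 + 4·σ_1 + 1·σ_2 = 6(Δ_1 - Δ_0) = 42
  1·σ_1 + 4·σ_2 + 1·σ_3 = 6(Δ_2 - Δ_1) = -96
Natural end conditions: σ_0 = σ_3 = 0.
Forward elimination and back-substitution give σ_0 = 0, σ_1 = 88/5, σ_2 = -142/5, σ_3 = 0.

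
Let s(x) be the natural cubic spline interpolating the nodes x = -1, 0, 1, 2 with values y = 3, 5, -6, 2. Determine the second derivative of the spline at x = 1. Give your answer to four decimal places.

35.6000

Let σ_i = s''(x_i). Step sizes h_i = 1, 1, 1; slopes of the chords Δ_i = (y_(i+1) - y_i)/h_i = 2, -11, 8.
  1·σ_0 + 4·σ_1 + 1·σ_2 = 6(Δ_1 - Δ_0) = -78
  1·σ_1 + 4·σ_2 + 1·σ_3 = 6(Δ_2 - Δ_1) = 114
Natural end conditions: σ_0 = σ_3 = 0.
Solving: σ_0 = 0, σ_1 = -142/5, σ_2 = 178/5, σ_3 = 0.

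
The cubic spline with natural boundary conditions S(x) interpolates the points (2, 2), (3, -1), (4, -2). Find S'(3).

-2

Write M_i for S''(x_i). With h_i = 1, 1 and divided differences Δ_i = -3, -1, the continuity of S' gives the tridiagonal system
  1·M_0 + 4·M_1 + 1·M_2 = 6(Δ_1 - Δ_0) = 12
Natural end conditions: M_0 = M_2 = 0.
Solving: M_0 = 0, M_1 = 3, M_2 = 0.
On [3, 4], S'(x) = b_1 + 2c_1·(x - 3) + 3d_1·(x - 3)² with b_1 = Δ_1 - h_1(2M_1 + M_2)/6 = -2, c_1 = M_1/2 = 3/2, d_1 = (M_2 - M_1)/(6h_1) = -1/2. So S'(3) = -2.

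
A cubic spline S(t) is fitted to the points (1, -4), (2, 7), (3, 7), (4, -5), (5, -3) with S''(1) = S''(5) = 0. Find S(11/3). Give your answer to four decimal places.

-1.5542

With m_i denoting the second derivative at x_i, h_i = 1, 1, 1, 1, and Δ_i = (y_(i+1) − y_i)/h_i = 11, 0, -12, 2:
  1·m_0 + 4·m_1 + 1·m_2 = 6(Δ_1 - Δ_0) = -66
  1·m_1 + 4·m_2 + 1·m_3 = 6(Δ_2 - Δ_1) = -72
  1·m_2 + 4·m_3 + 1·m_4 = 6(Δ_3 - Δ_2) = 84
Natural end conditions: m_0 = m_4 = 0.
Solving: m_0 = 0, m_1 = -309/28, m_2 = -153/7, m_3 = 741/28, m_4 = 0.
On [3, 4], S(t) = 7 - 73/8·(t - 3) - 153/14·(t - 3)² + 451/56·(t - 3)³.
With (t - 3) = 2/3: S(11/3) = -1175/756.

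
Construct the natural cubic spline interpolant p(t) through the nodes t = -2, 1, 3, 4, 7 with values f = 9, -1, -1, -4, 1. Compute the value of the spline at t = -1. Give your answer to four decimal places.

Let σ_i = p''(x_i). Step sizes h_i = 3, 2, 1, 3; slopes of the chords Δ_i = (y_(i+1) - y_i)/h_i = -10/3, 0, -3, 5/3.
  3·σ_0 + 10·σ_1 + 2·σ_2 = 6(Δ_1 - Δ_0) = 20
  2·σ_1 + 6·σ_2 + 1·σ_3 = 6(Δ_2 - Δ_1) = -18
  1·σ_2 + 8·σ_3 + 3·σ_4 = 6(Δ_3 - Δ_2) = 28
Natural end conditions: σ_0 = σ_4 = 0.
Solving: σ_0 = 0, σ_1 = 214/73, σ_2 = -340/73, σ_3 = 298/73, σ_4 = 0.
On [-2, 1], p(t) = 9 - 1051/219·(t + 2) + 0·(t + 2)² + 107/657·(t + 2)³.
With (t + 2) = 1: p(-1) = 2867/657.

4.3638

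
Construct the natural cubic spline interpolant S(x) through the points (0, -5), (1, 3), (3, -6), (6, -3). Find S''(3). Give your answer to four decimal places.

6.2143

With m_i denoting the second derivative at x_i, h_i = 1, 2, 3, and Δ_i = (y_(i+1) − y_i)/h_i = 8, -9/2, 1:
  1·m_0 + 6·m_1 + 2·m_2 = 6(Δ_1 - Δ_0) = -75
  2·m_1 + 10·m_2 + 3·m_3 = 6(Δ_2 - Δ_1) = 33
Natural end conditions: m_0 = m_3 = 0.
Solving the tridiagonal system: m_0 = 0, m_1 = -102/7, m_2 = 87/14, m_3 = 0.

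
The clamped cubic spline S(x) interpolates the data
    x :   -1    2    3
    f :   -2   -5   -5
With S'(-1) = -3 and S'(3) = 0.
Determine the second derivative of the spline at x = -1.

Write M_i for S''(x_i). With h_i = 3, 1 and divided differences Δ_i = -1, 0, the continuity of S' gives the tridiagonal system
  3·M_0 + 8·M_1 + 1·M_2 = 6(Δ_1 - Δ_0) = 6
Clamped end conditions give two more equations: 2h_0·M_0 + h_0·M_1 = 6(Δ_0 - S'(-1)) = 12 and h_1·M_1 + 2h_1·M_2 = 6(S'(3) - Δ_1) = 0.
Hence M_0 = 2, M_1 = 0, M_2 = 0.

2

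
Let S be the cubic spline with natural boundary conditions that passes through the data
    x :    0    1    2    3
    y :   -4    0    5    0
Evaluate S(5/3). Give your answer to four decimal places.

4.0691

With M_i denoting the second derivative at x_i, h_i = 1, 1, 1, and Δ_i = (y_(i+1) − y_i)/h_i = 4, 5, -5:
  1·M_0 + 4·M_1 + 1·M_2 = 6(Δ_1 - Δ_0) = 6
  1·M_1 + 4·M_2 + 1·M_3 = 6(Δ_2 - Δ_1) = -60
Natural end conditions: M_0 = M_3 = 0.
Forward elimination and back-substitution give M_0 = 0, M_1 = 28/5, M_2 = -82/5, M_3 = 0.
On [1, 2], S(x) = 0 + 88/15·(x - 1) + 14/5·(x - 1)² - 11/3·(x - 1)³.
With (x - 1) = 2/3: S(5/3) = 1648/405.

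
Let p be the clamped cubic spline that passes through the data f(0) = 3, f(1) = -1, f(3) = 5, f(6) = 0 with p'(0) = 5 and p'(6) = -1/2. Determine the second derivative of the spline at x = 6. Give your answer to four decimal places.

4.8070

With M_i denoting the second derivative at x_i, h_i = 1, 2, 3, and Δ_i = (y_(i+1) − y_i)/h_i = -4, 3, -5/3:
  1·M_0 + 6·M_1 + 2·M_2 = 6(Δ_1 - Δ_0) = 42
  2·M_1 + 10·M_2 + 3·M_3 = 6(Δ_2 - Δ_1) = -28
Clamped end conditions give two more equations: 2h_0·M_0 + h_0·M_1 = 6(Δ_0 - p'(0)) = -54 and h_2·M_2 + 2h_2·M_3 = 6(p'(6) - Δ_2) = 7.
Forward elimination and back-substitution give M_0 = -1972/57, M_1 = 866/57, M_2 = -415/57, M_3 = 274/57.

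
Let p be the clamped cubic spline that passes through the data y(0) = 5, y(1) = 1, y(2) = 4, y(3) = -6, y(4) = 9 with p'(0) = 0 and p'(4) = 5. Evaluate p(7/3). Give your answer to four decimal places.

0.1389

With σ_i denoting the second derivative at x_i, h_i = 1, 1, 1, 1, and Δ_i = (y_(i+1) − y_i)/h_i = -4, 3, -10, 15:
  1·σ_0 + 4·σ_1 + 1·σ_2 = 6(Δ_1 - Δ_0) = 42
  1·σ_1 + 4·σ_2 + 1·σ_3 = 6(Δ_2 - Δ_1) = -78
  1·σ_2 + 4·σ_3 + 1·σ_4 = 6(Δ_3 - Δ_2) = 150
Clamped end conditions give two more equations: 2h_0·σ_0 + h_0·σ_1 = 6(Δ_0 - p'(0)) = -24 and h_3·σ_3 + 2h_3·σ_4 = 6(p'(4) - Δ_3) = -60.
Forward elimination and back-substitution give σ_0 = -103/4, σ_1 = 55/2, σ_2 = -169/4, σ_3 = 127/2, σ_4 = -247/4.
On [2, 3], p(x) = 4 - 13/2·(x - 2) - 169/8·(x - 2)² + 141/8·(x - 2)³.
With (x - 2) = 1/3: p(7/3) = 5/36.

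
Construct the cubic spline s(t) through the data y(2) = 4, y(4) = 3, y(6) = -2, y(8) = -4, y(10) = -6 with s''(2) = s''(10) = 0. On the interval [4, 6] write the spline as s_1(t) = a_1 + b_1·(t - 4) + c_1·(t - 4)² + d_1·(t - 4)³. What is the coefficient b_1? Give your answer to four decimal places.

-1.7857

Put M_i = s'' at the i-th knot. Here h = (2, 2, 2, 2) and Δ = (-1/2, -5/2, -1, -1), so the interior equations h_(i-1)·M_(i-1) + 2(h_(i-1)+h_i)·M_i + h_i·M_(i+1) = 6(Δ_i − Δ_(i-1)) read
  2·M_0 + 8·M_1 + 2·M_2 = 6(Δ_1 - Δ_0) = -12
  2·M_1 + 8·M_2 + 2·M_3 = 6(Δ_2 - Δ_1) = 9
  2·M_2 + 8·M_3 + 2·M_4 = 6(Δ_3 - Δ_2) = 0
Natural end conditions: M_0 = M_4 = 0.
Forward elimination and back-substitution give M_0 = 0, M_1 = -27/14, M_2 = 12/7, M_3 = -3/7, M_4 = 0.
On [4, 6], with s_1(t) = a_1 + b_1·(t - 4) + c_1·(t - 4)² + d_1·(t - 4)³: c_1 = M_1/2 = -27/28, d_1 = (M_2 - M_1)/(6h_1) = 17/56, b_1 = Δ_1 - h_1(2M_1 + M_2)/6 = -25/14.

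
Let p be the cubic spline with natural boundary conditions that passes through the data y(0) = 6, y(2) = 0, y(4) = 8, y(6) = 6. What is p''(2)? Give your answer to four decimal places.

6.6000

Let σ_i = p''(x_i). Step sizes h_i = 2, 2, 2; slopes of the chords Δ_i = (y_(i+1) - y_i)/h_i = -3, 4, -1.
  2·σ_0 + 8·σ_1 + 2·σ_2 = 6(Δ_1 - Δ_0) = 42
  2·σ_1 + 8·σ_2 + 2·σ_3 = 6(Δ_2 - Δ_1) = -30
Natural end conditions: σ_0 = σ_3 = 0.
Solving: σ_0 = 0, σ_1 = 33/5, σ_2 = -27/5, σ_3 = 0.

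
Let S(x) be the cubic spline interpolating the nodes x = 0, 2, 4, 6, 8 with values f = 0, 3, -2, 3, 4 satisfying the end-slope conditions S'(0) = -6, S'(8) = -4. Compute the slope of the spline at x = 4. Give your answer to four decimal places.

Write m_i for S''(x_i). With h_i = 2, 2, 2, 2 and divided differences Δ_i = 3/2, -5/2, 5/2, 1/2, the continuity of S' gives the tridiagonal system
  2·m_0 + 8·m_1 + 2·m_2 = 6(Δ_1 - Δ_0) = -24
  2·m_1 + 8·m_2 + 2·m_3 = 6(Δ_2 - Δ_1) = 30
  2·m_2 + 8·m_3 + 2·m_4 = 6(Δ_3 - Δ_2) = -12
Clamped end conditions give two more equations: 2h_0·m_0 + h_0·m_1 = 6(Δ_0 - S'(0)) = 45 and h_3·m_3 + 2h_3·m_4 = 6(S'(8) - Δ_3) = -27.
Solving: m_0 = 433/28, m_1 = -59/7, m_2 = 25/4, m_3 = -11/7, m_4 = -167/28.
On [4, 6], S'(x) = b_2 + 2c_2·(x - 4) + 3d_2·(x - 4)² with b_2 = Δ_2 - h_2(2m_2 + m_3)/6 = -8/7, c_2 = m_2/2 = 25/8, d_2 = (m_3 - m_2)/(6h_2) = -73/112. So S'(4) = -8/7.

-1.1429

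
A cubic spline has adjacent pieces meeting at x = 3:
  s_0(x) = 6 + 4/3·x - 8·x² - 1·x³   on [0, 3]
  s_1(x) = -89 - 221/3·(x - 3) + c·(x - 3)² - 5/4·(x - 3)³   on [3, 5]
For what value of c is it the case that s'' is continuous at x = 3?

-17

s_0''(x) = -16 - 6·x, so s_0''(3) = -34. On the right, s_1''(3) = 2c, so c = -17.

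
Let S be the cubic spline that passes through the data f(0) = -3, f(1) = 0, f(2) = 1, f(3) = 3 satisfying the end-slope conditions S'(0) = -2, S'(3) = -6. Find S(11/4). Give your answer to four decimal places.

3.6750

Let σ_i = S''(x_i). Step sizes h_i = 1, 1, 1; slopes of the chords Δ_i = (y_(i+1) - y_i)/h_i = 3, 1, 2.
  1·σ_0 + 4·σ_1 + 1·σ_2 = 6(Δ_1 - Δ_0) = -12
  1·σ_1 + 4·σ_2 + 1·σ_3 = 6(Δ_2 - Δ_1) = 6
Clamped end conditions give two more equations: 2h_0·σ_0 + h_0·σ_1 = 6(Δ_0 - S'(0)) = 30 and h_2·σ_2 + 2h_2·σ_3 = 6(S'(3) - Δ_2) = -48.
Solving: σ_0 = 308/15, σ_1 = -166/15, σ_2 = 176/15, σ_3 = -448/15.
On [2, 3], S(x) = 1 + 46/15·(x - 2) + 88/15·(x - 2)² - 104/15·(x - 2)³.
With (x - 2) = 3/4: S(11/4) = 147/40.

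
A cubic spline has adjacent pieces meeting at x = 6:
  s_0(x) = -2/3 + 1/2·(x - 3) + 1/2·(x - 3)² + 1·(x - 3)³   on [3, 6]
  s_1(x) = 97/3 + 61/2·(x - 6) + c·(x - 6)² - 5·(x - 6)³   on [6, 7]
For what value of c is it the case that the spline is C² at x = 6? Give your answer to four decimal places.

s_0''(x) = 1 + 6·(x - 3), so s_0''(6) = 19. On the right, s_1''(6) = 2c, so c = 19/2.

9.5000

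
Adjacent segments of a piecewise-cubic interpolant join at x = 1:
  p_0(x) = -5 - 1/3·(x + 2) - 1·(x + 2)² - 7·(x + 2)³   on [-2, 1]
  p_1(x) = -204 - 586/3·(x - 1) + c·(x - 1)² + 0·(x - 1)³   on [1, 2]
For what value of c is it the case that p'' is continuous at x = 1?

-64

p_0''(x) = -2 - 42·(x + 2), so p_0''(1) = -128. On the right, p_1''(1) = 2c, so c = -64.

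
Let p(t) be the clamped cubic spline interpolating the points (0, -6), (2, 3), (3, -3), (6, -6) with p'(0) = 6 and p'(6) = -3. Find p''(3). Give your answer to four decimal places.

Let m_i = p''(x_i). Step sizes h_i = 2, 1, 3; slopes of the chords Δ_i = (y_(i+1) - y_i)/h_i = 9/2, -6, -1.
  2·m_0 + 6·m_1 + 1·m_2 = 6(Δ_1 - Δ_0) = -63
  1·m_1 + 8·m_2 + 3·m_3 = 6(Δ_2 - Δ_1) = 30
Clamped end conditions give two more equations: 2h_0·m_0 + h_0·m_1 = 6(Δ_0 - p'(0)) = -9 and h_2·m_2 + 2h_2·m_3 = 6(p'(6) - Δ_2) = -12.
Solving: m_0 = 61/14, m_1 = -185/14, m_2 = 53/7, m_3 = -81/14.

7.5714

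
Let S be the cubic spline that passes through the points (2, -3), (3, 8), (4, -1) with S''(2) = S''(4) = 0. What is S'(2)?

16

Put M_i = S'' at the i-th knot. Here h = (1, 1) and Δ = (11, -9), so the interior equations h_(i-1)·M_(i-1) + 2(h_(i-1)+h_i)·M_i + h_i·M_(i+1) = 6(Δ_i − Δ_(i-1)) read
  1·M_0 + 4·M_1 + 1·M_2 = 6(Δ_1 - Δ_0) = -120
Natural end conditions: M_0 = M_2 = 0.
Solving: M_0 = 0, M_1 = -30, M_2 = 0.
On [2, 3], S'(x) = b_0 + 2c_0·(x - 2) + 3d_0·(x - 2)² with b_0 = Δ_0 - h_0(2M_0 + M_1)/6 = 16, c_0 = M_0/2 = 0, d_0 = (M_1 - M_0)/(6h_0) = -5. So S'(2) = 16.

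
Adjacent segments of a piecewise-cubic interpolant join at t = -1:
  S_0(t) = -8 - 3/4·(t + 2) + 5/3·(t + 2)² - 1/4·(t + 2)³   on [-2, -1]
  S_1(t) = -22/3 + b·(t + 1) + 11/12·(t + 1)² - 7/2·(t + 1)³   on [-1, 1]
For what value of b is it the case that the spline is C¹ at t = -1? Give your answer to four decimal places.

S_0'(t) = -3/4 + 10/3·(t + 2) - 3/4·(t + 2)², so S_0'(-1) = 11/6. On the right, S_1'(-1) = b, so b = 11/6.

1.8333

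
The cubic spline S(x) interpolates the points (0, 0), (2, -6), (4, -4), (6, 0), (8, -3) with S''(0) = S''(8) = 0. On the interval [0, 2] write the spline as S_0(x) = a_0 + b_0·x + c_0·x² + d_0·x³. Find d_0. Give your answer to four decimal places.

0.2344

Let σ_i = S''(x_i). Step sizes h_i = 2, 2, 2, 2; slopes of the chords Δ_i = (y_(i+1) - y_i)/h_i = -3, 1, 2, -3/2.
  2·σ_0 + 8·σ_1 + 2·σ_2 = 6(Δ_1 - Δ_0) = 24
  2·σ_1 + 8·σ_2 + 2·σ_3 = 6(Δ_2 - Δ_1) = 6
  2·σ_2 + 8·σ_3 + 2·σ_4 = 6(Δ_3 - Δ_2) = -21
Natural end conditions: σ_0 = σ_4 = 0.
Solving the tridiagonal system: σ_0 = 0, σ_1 = 45/16, σ_2 = 3/4, σ_3 = -45/16, σ_4 = 0.
On [0, 2], with S_0(x) = a_0 + b_0·x + c_0·x² + d_0·x³: c_0 = σ_0/2 = 0, d_0 = (σ_1 - σ_0)/(6h_0) = 15/64, b_0 = Δ_0 - h_0(2σ_0 + σ_1)/6 = -63/16.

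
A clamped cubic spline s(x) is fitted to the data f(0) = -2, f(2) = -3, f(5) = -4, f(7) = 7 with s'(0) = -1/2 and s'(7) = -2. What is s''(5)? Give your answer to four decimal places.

Put σ_i = s'' at the i-th knot. Here h = (2, 3, 2) and Δ = (-1/2, -1/3, 11/2), so the interior equations h_(i-1)·σ_(i-1) + 2(h_(i-1)+h_i)·σ_i + h_i·σ_(i+1) = 6(Δ_i − Δ_(i-1)) read
  2·σ_0 + 10·σ_1 + 3·σ_2 = 6(Δ_1 - Δ_0) = 1
  3·σ_1 + 10·σ_2 + 2·σ_3 = 6(Δ_2 - Δ_1) = 35
Clamped end conditions give two more equations: 2h_0·σ_0 + h_0·σ_1 = 6(Δ_0 - s'(0)) = 0 and h_2·σ_2 + 2h_2·σ_3 = 6(s'(7) - Δ_2) = -45.
Solving the tridiagonal system: σ_0 = 109/96, σ_1 = -109/48, σ_2 = 343/48, σ_3 = -1423/96.

7.1458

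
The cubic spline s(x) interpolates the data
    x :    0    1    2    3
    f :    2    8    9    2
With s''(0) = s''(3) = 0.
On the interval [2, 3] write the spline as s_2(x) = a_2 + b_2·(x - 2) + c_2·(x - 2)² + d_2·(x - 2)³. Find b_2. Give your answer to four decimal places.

Write M_i for s''(x_i). With h_i = 1, 1, 1 and divided differences Δ_i = 6, 1, -7, the continuity of s' gives the tridiagonal system
  1·M_0 + 4·M_1 + 1·M_2 = 6(Δ_1 - Δ_0) = -30
  1·M_1 + 4·M_2 + 1·M_3 = 6(Δ_2 - Δ_1) = -48
Natural end conditions: M_0 = M_3 = 0.
Hence M_0 = 0, M_1 = -24/5, M_2 = -54/5, M_3 = 0.
On [2, 3], with s_2(x) = a_2 + b_2·(x - 2) + c_2·(x - 2)² + d_2·(x - 2)³: c_2 = M_2/2 = -27/5, d_2 = (M_3 - M_2)/(6h_2) = 9/5, b_2 = Δ_2 - h_2(2M_2 + M_3)/6 = -17/5.

-3.4000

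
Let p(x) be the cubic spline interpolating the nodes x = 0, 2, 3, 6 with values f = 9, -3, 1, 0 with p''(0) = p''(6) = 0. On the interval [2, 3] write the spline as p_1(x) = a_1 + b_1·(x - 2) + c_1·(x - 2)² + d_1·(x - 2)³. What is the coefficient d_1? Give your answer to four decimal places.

Let m_i = p''(x_i). Step sizes h_i = 2, 1, 3; slopes of the chords Δ_i = (y_(i+1) - y_i)/h_i = -6, 4, -1/3.
  2·m_0 + 6·m_1 + 1·m_2 = 6(Δ_1 - Δ_0) = 60
  1·m_1 + 8·m_2 + 3·m_3 = 6(Δ_2 - Δ_1) = -26
Natural end conditions: m_0 = m_3 = 0.
Solving the tridiagonal system: m_0 = 0, m_1 = 506/47, m_2 = -216/47, m_3 = 0.
On [2, 3], with p_1(x) = a_1 + b_1·(x - 2) + c_1·(x - 2)² + d_1·(x - 2)³: c_1 = m_1/2 = 253/47, d_1 = (m_2 - m_1)/(6h_1) = -361/141, b_1 = Δ_1 - h_1(2m_1 + m_2)/6 = 166/141.

-2.5603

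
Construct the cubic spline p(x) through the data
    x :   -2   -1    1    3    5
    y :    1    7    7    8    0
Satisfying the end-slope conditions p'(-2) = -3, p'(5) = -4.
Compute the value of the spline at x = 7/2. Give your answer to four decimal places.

6.7440

With σ_i denoting the second derivative at x_i, h_i = 1, 2, 2, 2, and Δ_i = (y_(i+1) − y_i)/h_i = 6, 0, 1/2, -4:
  1·σ_0 + 6·σ_1 + 2·σ_2 = 6(Δ_1 - Δ_0) = -36
  2·σ_1 + 8·σ_2 + 2·σ_3 = 6(Δ_2 - Δ_1) = 3
  2·σ_2 + 8·σ_3 + 2·σ_4 = 6(Δ_3 - Δ_2) = -27
Clamped end conditions give two more equations: 2h_0·σ_0 + h_0·σ_1 = 6(Δ_0 - p'(-2)) = 54 and h_3·σ_3 + 2h_3·σ_4 = 6(p'(5) - Δ_3) = 0.
Hence σ_0 = 2893/86, σ_1 = -571/43, σ_2 = 863/172, σ_3 = -455/86, σ_4 = 455/172.
On [3, 5], p(x) = 8 - 233/172·(x - 3) - 455/172·(x - 3)² + 455/688·(x - 3)³.
With (x - 3) = 1/2: p(7/2) = 37119/5504.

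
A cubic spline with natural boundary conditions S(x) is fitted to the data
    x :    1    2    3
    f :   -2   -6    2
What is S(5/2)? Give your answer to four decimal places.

-3.1250

Write M_i for S''(x_i). With h_i = 1, 1 and divided differences Δ_i = -4, 8, the continuity of S' gives the tridiagonal system
  1·M_0 + 4·M_1 + 1·M_2 = 6(Δ_1 - Δ_0) = 72
Natural end conditions: M_0 = M_2 = 0.
Hence M_0 = 0, M_1 = 18, M_2 = 0.
On [2, 3], S(x) = -6 + 2·(x - 2) + 9·(x - 2)² - 3·(x - 2)³.
With (x - 2) = 1/2: S(5/2) = -25/8.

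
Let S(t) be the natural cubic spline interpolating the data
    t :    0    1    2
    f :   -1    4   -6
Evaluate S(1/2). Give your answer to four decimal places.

2.9063

Write M_i for S''(x_i). With h_i = 1, 1 and divided differences Δ_i = 5, -10, the continuity of S' gives the tridiagonal system
  1·M_0 + 4·M_1 + 1·M_2 = 6(Δ_1 - Δ_0) = -90
Natural end conditions: M_0 = M_2 = 0.
Forward elimination and back-substitution give M_0 = 0, M_1 = -45/2, M_2 = 0.
On [0, 1], S(t) = -1 + 35/4·t + 0·t² - 15/4·t³.
With t = 1/2: S(1/2) = 93/32.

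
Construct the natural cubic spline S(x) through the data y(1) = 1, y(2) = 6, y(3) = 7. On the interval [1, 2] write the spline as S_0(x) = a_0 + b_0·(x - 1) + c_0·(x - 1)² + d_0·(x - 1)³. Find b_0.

With σ_i denoting the second derivative at x_i, h_i = 1, 1, and Δ_i = (y_(i+1) − y_i)/h_i = 5, 1:
  1·σ_0 + 4·σ_1 + 1·σ_2 = 6(Δ_1 - Δ_0) = -24
Natural end conditions: σ_0 = σ_2 = 0.
Forward elimination and back-substitution give σ_0 = 0, σ_1 = -6, σ_2 = 0.
On [1, 2], with S_0(x) = a_0 + b_0·(x - 1) + c_0·(x - 1)² + d_0·(x - 1)³: c_0 = σ_0/2 = 0, d_0 = (σ_1 - σ_0)/(6h_0) = -1, b_0 = Δ_0 - h_0(2σ_0 + σ_1)/6 = 6.

6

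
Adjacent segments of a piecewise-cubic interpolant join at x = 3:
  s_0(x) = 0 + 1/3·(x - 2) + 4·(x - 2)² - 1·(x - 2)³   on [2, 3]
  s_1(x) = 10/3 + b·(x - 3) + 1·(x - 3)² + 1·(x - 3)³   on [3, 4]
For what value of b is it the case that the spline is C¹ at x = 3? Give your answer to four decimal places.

s_0'(x) = 1/3 + 8·(x - 2) - 3·(x - 2)², so s_0'(3) = 16/3. On the right, s_1'(3) = b, so b = 16/3.

5.3333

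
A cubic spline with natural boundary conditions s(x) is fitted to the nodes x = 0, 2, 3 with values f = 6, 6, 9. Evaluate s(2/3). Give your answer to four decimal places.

5.4074

With m_i denoting the second derivative at x_i, h_i = 2, 1, and Δ_i = (y_(i+1) − y_i)/h_i = 0, 3:
  2·m_0 + 6·m_1 + 1·m_2 = 6(Δ_1 - Δ_0) = 18
Natural end conditions: m_0 = m_2 = 0.
Solving: m_0 = 0, m_1 = 3, m_2 = 0.
On [0, 2], s(x) = 6 - 1·x + 0·x² + 1/4·x³.
With x = 2/3: s(2/3) = 146/27.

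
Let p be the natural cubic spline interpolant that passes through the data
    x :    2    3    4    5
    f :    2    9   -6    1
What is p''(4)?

44

Put M_i = p'' at the i-th knot. Here h = (1, 1, 1) and Δ = (7, -15, 7), so the interior equations h_(i-1)·M_(i-1) + 2(h_(i-1)+h_i)·M_i + h_i·M_(i+1) = 6(Δ_i − Δ_(i-1)) read
  1·M_0 + 4·M_1 + 1·M_2 = 6(Δ_1 - Δ_0) = -132
  1·M_1 + 4·M_2 + 1·M_3 = 6(Δ_2 - Δ_1) = 132
Natural end conditions: M_0 = M_3 = 0.
Solving: M_0 = 0, M_1 = -44, M_2 = 44, M_3 = 0.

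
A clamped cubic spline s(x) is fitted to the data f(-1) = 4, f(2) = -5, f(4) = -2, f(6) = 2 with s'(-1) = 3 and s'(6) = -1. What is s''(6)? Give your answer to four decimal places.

With σ_i denoting the second derivative at x_i, h_i = 3, 2, 2, and Δ_i = (y_(i+1) − y_i)/h_i = -3, 3/2, 2:
  3·σ_0 + 10·σ_1 + 2·σ_2 = 6(Δ_1 - Δ_0) = 27
  2·σ_1 + 8·σ_2 + 2·σ_3 = 6(Δ_2 - Δ_1) = 3
Clamped end conditions give two more equations: 2h_0·σ_0 + h_0·σ_1 = 6(Δ_0 - s'(-1)) = -36 and h_2·σ_2 + 2h_2·σ_3 = 6(s'(6) - Δ_2) = -18.
Solving the tridiagonal system: σ_0 = -319/37, σ_1 = 194/37, σ_2 = 8/37, σ_3 = -341/74.

-4.6081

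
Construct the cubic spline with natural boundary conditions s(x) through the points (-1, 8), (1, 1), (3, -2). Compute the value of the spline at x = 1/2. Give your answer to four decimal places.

Put m_i = s'' at the i-th knot. Here h = (2, 2) and Δ = (-7/2, -3/2), so the interior equations h_(i-1)·m_(i-1) + 2(h_(i-1)+h_i)·m_i + h_i·m_(i+1) = 6(Δ_i − Δ_(i-1)) read
  2·m_0 + 8·m_1 + 2·m_2 = 6(Δ_1 - Δ_0) = 12
Natural end conditions: m_0 = m_2 = 0.
Solving the tridiagonal system: m_0 = 0, m_1 = 3/2, m_2 = 0.
On [-1, 1], s(x) = 8 - 4·(x + 1) + 0·(x + 1)² + 1/8·(x + 1)³.
With (x + 1) = 3/2: s(1/2) = 155/64.

2.4219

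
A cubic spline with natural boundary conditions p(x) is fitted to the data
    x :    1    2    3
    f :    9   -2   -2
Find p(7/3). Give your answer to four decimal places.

Write m_i for p''(x_i). With h_i = 1, 1 and divided differences Δ_i = -11, 0, the continuity of p' gives the tridiagonal system
  1·m_0 + 4·m_1 + 1·m_2 = 6(Δ_1 - Δ_0) = 66
Natural end conditions: m_0 = m_2 = 0.
Solving: m_0 = 0, m_1 = 33/2, m_2 = 0.
On [2, 3], p(x) = -2 - 11/2·(x - 2) + 33/4·(x - 2)² - 11/4·(x - 2)³.
With (x - 2) = 1/3: p(7/3) = -163/54.

-3.0185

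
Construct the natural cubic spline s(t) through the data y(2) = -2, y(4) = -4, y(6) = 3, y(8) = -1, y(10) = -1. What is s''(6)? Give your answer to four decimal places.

-6.1071

With σ_i denoting the second derivative at x_i, h_i = 2, 2, 2, 2, and Δ_i = (y_(i+1) − y_i)/h_i = -1, 7/2, -2, 0:
  2·σ_0 + 8·σ_1 + 2·σ_2 = 6(Δ_1 - Δ_0) = 27
  2·σ_1 + 8·σ_2 + 2·σ_3 = 6(Δ_2 - Δ_1) = -33
  2·σ_2 + 8·σ_3 + 2·σ_4 = 6(Δ_3 - Δ_2) = 12
Natural end conditions: σ_0 = σ_4 = 0.
Hence σ_0 = 0, σ_1 = 549/112, σ_2 = -171/28, σ_3 = 339/112, σ_4 = 0.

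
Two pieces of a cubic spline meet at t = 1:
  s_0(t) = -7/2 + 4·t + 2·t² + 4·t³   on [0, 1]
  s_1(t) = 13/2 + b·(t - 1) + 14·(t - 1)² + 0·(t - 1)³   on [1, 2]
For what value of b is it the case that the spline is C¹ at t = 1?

20

s_0'(t) = 4 + 4·t + 12·t², so s_0'(1) = 20. On the right, s_1'(1) = b, so b = 20.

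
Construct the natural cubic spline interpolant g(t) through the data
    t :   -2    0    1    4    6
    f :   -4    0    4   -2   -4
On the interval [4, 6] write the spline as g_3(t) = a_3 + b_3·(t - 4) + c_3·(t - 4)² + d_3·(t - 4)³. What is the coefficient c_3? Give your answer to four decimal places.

Let M_i = g''(x_i). Step sizes h_i = 2, 1, 3, 2; slopes of the chords Δ_i = (y_(i+1) - y_i)/h_i = 2, 4, -2, -1.
  2·M_0 + 6·M_1 + 1·M_2 = 6(Δ_1 - Δ_0) = 12
  1·M_1 + 8·M_2 + 3·M_3 = 6(Δ_2 - Δ_1) = -36
  3·M_2 + 10·M_3 + 2·M_4 = 6(Δ_3 - Δ_2) = 6
Natural end conditions: M_0 = M_4 = 0.
Forward elimination and back-substitution give M_0 = 0, M_1 = 615/208, M_2 = -597/104, M_3 = 483/208, M_4 = 0.
On [4, 6], with g_3(t) = a_3 + b_3·(t - 4) + c_3·(t - 4)² + d_3·(t - 4)³: c_3 = M_3/2 = 483/416, d_3 = (M_4 - M_3)/(6h_3) = -161/832, b_3 = Δ_3 - h_3(2M_3 + M_4)/6 = -265/104.

1.1611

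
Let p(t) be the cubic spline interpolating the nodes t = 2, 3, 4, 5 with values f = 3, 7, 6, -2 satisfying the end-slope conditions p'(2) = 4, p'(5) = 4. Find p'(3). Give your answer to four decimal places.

3.4000

Put M_i = p'' at the i-th knot. Here h = (1, 1, 1) and Δ = (4, -1, -8), so the interior equations h_(i-1)·M_(i-1) + 2(h_(i-1)+h_i)·M_i + h_i·M_(i+1) = 6(Δ_i − Δ_(i-1)) read
  1·M_0 + 4·M_1 + 1·M_2 = 6(Δ_1 - Δ_0) = -30
  1·M_1 + 4·M_2 + 1·M_3 = 6(Δ_2 - Δ_1) = -42
Clamped end conditions give two more equations: 2h_0·M_0 + h_0·M_1 = 6(Δ_0 - p'(2)) = 0 and h_2·M_2 + 2h_2·M_3 = 6(p'(5) - Δ_2) = 72.
Hence M_0 = 6/5, M_1 = -12/5, M_2 = -108/5, M_3 = 234/5.
On [3, 4], p'(t) = b_1 + 2c_1·(t - 3) + 3d_1·(t - 3)² with b_1 = Δ_1 - h_1(2M_1 + M_2)/6 = 17/5, c_1 = M_1/2 = -6/5, d_1 = (M_2 - M_1)/(6h_1) = -16/5. So p'(3) = 17/5.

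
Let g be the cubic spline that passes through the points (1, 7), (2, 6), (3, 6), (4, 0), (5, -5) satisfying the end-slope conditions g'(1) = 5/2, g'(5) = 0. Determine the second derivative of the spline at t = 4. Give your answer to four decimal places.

With M_i denoting the second derivative at x_i, h_i = 1, 1, 1, 1, and Δ_i = (y_(i+1) − y_i)/h_i = -1, 0, -6, -5:
  1·M_0 + 4·M_1 + 1·M_2 = 6(Δ_1 - Δ_0) = 6
  1·M_1 + 4·M_2 + 1·M_3 = 6(Δ_2 - Δ_1) = -36
  1·M_2 + 4·M_3 + 1·M_4 = 6(Δ_3 - Δ_2) = 6
Clamped end conditions give two more equations: 2h_0·M_0 + h_0·M_1 = 6(Δ_0 - g'(1)) = -21 and h_3·M_3 + 2h_3·M_4 = 6(g'(5) - Δ_3) = 30.
Forward elimination and back-substitution give M_0 = -809/56, M_1 = 221/28, M_2 = -89/8, M_3 = 17/28, M_4 = 823/56.

0.6071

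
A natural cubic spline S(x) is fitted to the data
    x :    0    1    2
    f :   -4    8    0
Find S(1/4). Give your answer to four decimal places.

0.1719

With σ_i denoting the second derivative at x_i, h_i = 1, 1, and Δ_i = (y_(i+1) − y_i)/h_i = 12, -8:
  1·σ_0 + 4·σ_1 + 1·σ_2 = 6(Δ_1 - Δ_0) = -120
Natural end conditions: σ_0 = σ_2 = 0.
Solving the tridiagonal system: σ_0 = 0, σ_1 = -30, σ_2 = 0.
On [0, 1], S(x) = -4 + 17·x + 0·x² - 5·x³.
With x = 1/4: S(1/4) = 11/64.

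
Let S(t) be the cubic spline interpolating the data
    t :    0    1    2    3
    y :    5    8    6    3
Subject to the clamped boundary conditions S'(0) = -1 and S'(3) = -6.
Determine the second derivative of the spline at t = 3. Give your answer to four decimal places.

Write M_i for S''(x_i). With h_i = 1, 1, 1 and divided differences Δ_i = 3, -2, -3, the continuity of S' gives the tridiagonal system
  1·M_0 + 4·M_1 + 1·M_2 = 6(Δ_1 - Δ_0) = -30
  1·M_1 + 4·M_2 + 1·M_3 = 6(Δ_2 - Δ_1) = -6
Clamped end conditions give two more equations: 2h_0·M_0 + h_0·M_1 = 6(Δ_0 - S'(0)) = 24 and h_2·M_2 + 2h_2·M_3 = 6(S'(3) - Δ_2) = -18.
Solving the tridiagonal system: M_0 = 56/3, M_1 = -40/3, M_2 = 14/3, M_3 = -34/3.

-11.3333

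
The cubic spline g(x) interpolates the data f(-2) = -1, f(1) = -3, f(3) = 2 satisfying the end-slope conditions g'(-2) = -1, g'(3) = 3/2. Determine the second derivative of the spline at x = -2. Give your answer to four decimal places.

-1.0667

Put M_i = g'' at the i-th knot. Here h = (3, 2) and Δ = (-2/3, 5/2), so the interior equations h_(i-1)·M_(i-1) + 2(h_(i-1)+h_i)·M_i + h_i·M_(i+1) = 6(Δ_i − Δ_(i-1)) read
  3·M_0 + 10·M_1 + 2·M_2 = 6(Δ_1 - Δ_0) = 19
Clamped end conditions give two more equations: 2h_0·M_0 + h_0·M_1 = 6(Δ_0 - g'(-2)) = 2 and h_1·M_1 + 2h_1·M_2 = 6(g'(3) - Δ_1) = -6.
Solving: M_0 = -16/15, M_1 = 14/5, M_2 = -29/10.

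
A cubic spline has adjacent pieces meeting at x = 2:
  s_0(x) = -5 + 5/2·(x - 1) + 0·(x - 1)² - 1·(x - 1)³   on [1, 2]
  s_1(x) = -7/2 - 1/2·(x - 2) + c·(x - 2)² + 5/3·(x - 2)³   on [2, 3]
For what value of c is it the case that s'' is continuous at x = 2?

s_0''(x) = 0 - 6·(x - 1), so s_0''(2) = -6. On the right, s_1''(2) = 2c, so c = -3.

-3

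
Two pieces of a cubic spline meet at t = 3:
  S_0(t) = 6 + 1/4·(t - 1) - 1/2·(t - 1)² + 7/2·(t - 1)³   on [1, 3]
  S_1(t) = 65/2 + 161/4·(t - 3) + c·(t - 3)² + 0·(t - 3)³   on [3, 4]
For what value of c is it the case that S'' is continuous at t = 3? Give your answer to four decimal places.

20.5000

S_0''(t) = -1 + 21·(t - 1), so S_0''(3) = 41. On the right, S_1''(3) = 2c, so c = 41/2.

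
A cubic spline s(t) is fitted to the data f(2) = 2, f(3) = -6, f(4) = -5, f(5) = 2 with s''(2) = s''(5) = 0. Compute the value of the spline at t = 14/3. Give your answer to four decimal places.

-0.6296

With σ_i denoting the second derivative at x_i, h_i = 1, 1, 1, and Δ_i = (y_(i+1) − y_i)/h_i = -8, 1, 7:
  1·σ_0 + 4·σ_1 + 1·σ_2 = 6(Δ_1 - Δ_0) = 54
  1·σ_1 + 4·σ_2 + 1·σ_3 = 6(Δ_2 - Δ_1) = 36
Natural end conditions: σ_0 = σ_3 = 0.
Solving: σ_0 = 0, σ_1 = 12, σ_2 = 6, σ_3 = 0.
On [4, 5], s(t) = -5 + 5·(t - 4) + 3·(t - 4)² - 1·(t - 4)³.
With (t - 4) = 2/3: s(14/3) = -17/27.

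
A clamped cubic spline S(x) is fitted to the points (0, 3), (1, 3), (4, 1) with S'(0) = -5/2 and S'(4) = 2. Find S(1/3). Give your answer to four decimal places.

2.5972

Let σ_i = S''(x_i). Step sizes h_i = 1, 3; slopes of the chords Δ_i = (y_(i+1) - y_i)/h_i = 0, -2/3.
  1·σ_0 + 8·σ_1 + 3·σ_2 = 6(Δ_1 - Δ_0) = -4
Clamped end conditions give two more equations: 2h_0·σ_0 + h_0·σ_1 = 6(Δ_0 - S'(0)) = 15 and h_1·σ_1 + 2h_1·σ_2 = 6(S'(4) - Δ_1) = 16.
Hence σ_0 = 73/8, σ_1 = -13/4, σ_2 = 103/24.
On [0, 1], S(x) = 3 - 5/2·x + 73/16·x² - 33/16·x³.
With x = 1/3: S(1/3) = 187/72.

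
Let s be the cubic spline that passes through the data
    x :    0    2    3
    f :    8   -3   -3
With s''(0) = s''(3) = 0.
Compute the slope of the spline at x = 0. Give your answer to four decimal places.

Let M_i = s''(x_i). Step sizes h_i = 2, 1; slopes of the chords Δ_i = (y_(i+1) - y_i)/h_i = -11/2, 0.
  2·M_0 + 6·M_1 + 1·M_2 = 6(Δ_1 - Δ_0) = 33
Natural end conditions: M_0 = M_2 = 0.
Solving: M_0 = 0, M_1 = 11/2, M_2 = 0.
On [0, 2], s'(x) = b_0 + 2c_0·x + 3d_0·x² with b_0 = Δ_0 - h_0(2M_0 + M_1)/6 = -22/3, c_0 = M_0/2 = 0, d_0 = (M_1 - M_0)/(6h_0) = 11/24. So s'(0) = -22/3.

-7.3333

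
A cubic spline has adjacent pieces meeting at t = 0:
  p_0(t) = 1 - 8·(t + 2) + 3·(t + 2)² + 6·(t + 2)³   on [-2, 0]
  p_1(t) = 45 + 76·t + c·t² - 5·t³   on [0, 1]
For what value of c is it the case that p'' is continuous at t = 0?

p_0''(t) = 6 + 36·(t + 2), so p_0''(0) = 78. On the right, p_1''(0) = 2c, so c = 39.

39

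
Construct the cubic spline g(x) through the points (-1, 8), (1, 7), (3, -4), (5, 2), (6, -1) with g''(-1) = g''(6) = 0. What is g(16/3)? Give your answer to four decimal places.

Put m_i = g'' at the i-th knot. Here h = (2, 2, 2, 1) and Δ = (-1/2, -11/2, 3, -3), so the interior equations h_(i-1)·m_(i-1) + 2(h_(i-1)+h_i)·m_i + h_i·m_(i+1) = 6(Δ_i − Δ_(i-1)) read
  2·m_0 + 8·m_1 + 2·m_2 = 6(Δ_1 - Δ_0) = -30
  2·m_1 + 8·m_2 + 2·m_3 = 6(Δ_2 - Δ_1) = 51
  2·m_2 + 6·m_3 + 1·m_4 = 6(Δ_3 - Δ_2) = -36
Natural end conditions: m_0 = m_4 = 0.
Forward elimination and back-substitution give m_0 = 0, m_1 = -519/82, m_2 = 423/41, m_3 = -387/41, m_4 = 0.
On [5, 6], g(x) = 2 + 6/41·(x - 5) - 387/82·(x - 5)² + 129/82·(x - 5)³.
With (x - 5) = 1/3: g(16/3) = 584/369.

1.5827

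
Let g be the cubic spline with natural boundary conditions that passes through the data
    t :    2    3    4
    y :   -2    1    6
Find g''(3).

3

Let M_i = g''(x_i). Step sizes h_i = 1, 1; slopes of the chords Δ_i = (y_(i+1) - y_i)/h_i = 3, 5.
  1·M_0 + 4·M_1 + 1·M_2 = 6(Δ_1 - Δ_0) = 12
Natural end conditions: M_0 = M_2 = 0.
Solving: M_0 = 0, M_1 = 3, M_2 = 0.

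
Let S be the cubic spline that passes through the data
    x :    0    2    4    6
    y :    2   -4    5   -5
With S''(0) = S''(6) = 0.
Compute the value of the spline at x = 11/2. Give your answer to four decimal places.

With m_i denoting the second derivative at x_i, h_i = 2, 2, 2, and Δ_i = (y_(i+1) − y_i)/h_i = -3, 9/2, -5:
  2·m_0 + 8·m_1 + 2·m_2 = 6(Δ_1 - Δ_0) = 45
  2·m_1 + 8·m_2 + 2·m_3 = 6(Δ_2 - Δ_1) = -57
Natural end conditions: m_0 = m_3 = 0.
Solving the tridiagonal system: m_0 = 0, m_1 = 79/10, m_2 = -91/10, m_3 = 0.
On [4, 6], S(x) = 5 + 16/15·(x - 4) - 91/20·(x - 4)² + 91/120·(x - 4)³.
With (x - 4) = 3/2: S(11/2) = -69/64.

-1.0781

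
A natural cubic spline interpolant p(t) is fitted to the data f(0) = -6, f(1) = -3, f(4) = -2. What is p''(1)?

-2

With M_i denoting the second derivative at x_i, h_i = 1, 3, and Δ_i = (y_(i+1) − y_i)/h_i = 3, 1/3:
  1·M_0 + 8·M_1 + 3·M_2 = 6(Δ_1 - Δ_0) = -16
Natural end conditions: M_0 = M_2 = 0.
Forward elimination and back-substitution give M_0 = 0, M_1 = -2, M_2 = 0.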